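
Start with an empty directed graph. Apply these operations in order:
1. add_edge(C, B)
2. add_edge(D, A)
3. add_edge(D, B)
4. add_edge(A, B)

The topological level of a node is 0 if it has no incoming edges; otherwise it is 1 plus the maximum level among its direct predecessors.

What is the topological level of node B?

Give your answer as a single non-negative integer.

Op 1: add_edge(C, B). Edges now: 1
Op 2: add_edge(D, A). Edges now: 2
Op 3: add_edge(D, B). Edges now: 3
Op 4: add_edge(A, B). Edges now: 4
Compute levels (Kahn BFS):
  sources (in-degree 0): C, D
  process C: level=0
    C->B: in-degree(B)=2, level(B)>=1
  process D: level=0
    D->A: in-degree(A)=0, level(A)=1, enqueue
    D->B: in-degree(B)=1, level(B)>=1
  process A: level=1
    A->B: in-degree(B)=0, level(B)=2, enqueue
  process B: level=2
All levels: A:1, B:2, C:0, D:0
level(B) = 2

Answer: 2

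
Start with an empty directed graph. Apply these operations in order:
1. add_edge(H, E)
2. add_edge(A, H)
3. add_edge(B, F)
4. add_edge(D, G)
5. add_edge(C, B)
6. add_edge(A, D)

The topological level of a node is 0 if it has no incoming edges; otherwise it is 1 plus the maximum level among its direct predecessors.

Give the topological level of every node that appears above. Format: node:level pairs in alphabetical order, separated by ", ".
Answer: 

Op 1: add_edge(H, E). Edges now: 1
Op 2: add_edge(A, H). Edges now: 2
Op 3: add_edge(B, F). Edges now: 3
Op 4: add_edge(D, G). Edges now: 4
Op 5: add_edge(C, B). Edges now: 5
Op 6: add_edge(A, D). Edges now: 6
Compute levels (Kahn BFS):
  sources (in-degree 0): A, C
  process A: level=0
    A->D: in-degree(D)=0, level(D)=1, enqueue
    A->H: in-degree(H)=0, level(H)=1, enqueue
  process C: level=0
    C->B: in-degree(B)=0, level(B)=1, enqueue
  process D: level=1
    D->G: in-degree(G)=0, level(G)=2, enqueue
  process H: level=1
    H->E: in-degree(E)=0, level(E)=2, enqueue
  process B: level=1
    B->F: in-degree(F)=0, level(F)=2, enqueue
  process G: level=2
  process E: level=2
  process F: level=2
All levels: A:0, B:1, C:0, D:1, E:2, F:2, G:2, H:1

Answer: A:0, B:1, C:0, D:1, E:2, F:2, G:2, H:1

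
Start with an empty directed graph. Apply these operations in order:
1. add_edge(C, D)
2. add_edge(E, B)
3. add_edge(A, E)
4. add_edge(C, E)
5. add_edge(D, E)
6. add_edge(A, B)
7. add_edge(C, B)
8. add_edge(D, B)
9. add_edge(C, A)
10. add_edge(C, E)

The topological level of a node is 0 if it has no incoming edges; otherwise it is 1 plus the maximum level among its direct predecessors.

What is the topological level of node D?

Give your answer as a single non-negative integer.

Op 1: add_edge(C, D). Edges now: 1
Op 2: add_edge(E, B). Edges now: 2
Op 3: add_edge(A, E). Edges now: 3
Op 4: add_edge(C, E). Edges now: 4
Op 5: add_edge(D, E). Edges now: 5
Op 6: add_edge(A, B). Edges now: 6
Op 7: add_edge(C, B). Edges now: 7
Op 8: add_edge(D, B). Edges now: 8
Op 9: add_edge(C, A). Edges now: 9
Op 10: add_edge(C, E) (duplicate, no change). Edges now: 9
Compute levels (Kahn BFS):
  sources (in-degree 0): C
  process C: level=0
    C->A: in-degree(A)=0, level(A)=1, enqueue
    C->B: in-degree(B)=3, level(B)>=1
    C->D: in-degree(D)=0, level(D)=1, enqueue
    C->E: in-degree(E)=2, level(E)>=1
  process A: level=1
    A->B: in-degree(B)=2, level(B)>=2
    A->E: in-degree(E)=1, level(E)>=2
  process D: level=1
    D->B: in-degree(B)=1, level(B)>=2
    D->E: in-degree(E)=0, level(E)=2, enqueue
  process E: level=2
    E->B: in-degree(B)=0, level(B)=3, enqueue
  process B: level=3
All levels: A:1, B:3, C:0, D:1, E:2
level(D) = 1

Answer: 1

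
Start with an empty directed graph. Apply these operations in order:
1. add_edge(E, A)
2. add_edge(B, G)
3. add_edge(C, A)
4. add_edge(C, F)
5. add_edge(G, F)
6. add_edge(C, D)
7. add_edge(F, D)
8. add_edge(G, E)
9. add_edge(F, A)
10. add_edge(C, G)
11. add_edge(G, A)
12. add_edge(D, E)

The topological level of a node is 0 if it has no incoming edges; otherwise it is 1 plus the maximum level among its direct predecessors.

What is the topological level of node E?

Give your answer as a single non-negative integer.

Answer: 4

Derivation:
Op 1: add_edge(E, A). Edges now: 1
Op 2: add_edge(B, G). Edges now: 2
Op 3: add_edge(C, A). Edges now: 3
Op 4: add_edge(C, F). Edges now: 4
Op 5: add_edge(G, F). Edges now: 5
Op 6: add_edge(C, D). Edges now: 6
Op 7: add_edge(F, D). Edges now: 7
Op 8: add_edge(G, E). Edges now: 8
Op 9: add_edge(F, A). Edges now: 9
Op 10: add_edge(C, G). Edges now: 10
Op 11: add_edge(G, A). Edges now: 11
Op 12: add_edge(D, E). Edges now: 12
Compute levels (Kahn BFS):
  sources (in-degree 0): B, C
  process B: level=0
    B->G: in-degree(G)=1, level(G)>=1
  process C: level=0
    C->A: in-degree(A)=3, level(A)>=1
    C->D: in-degree(D)=1, level(D)>=1
    C->F: in-degree(F)=1, level(F)>=1
    C->G: in-degree(G)=0, level(G)=1, enqueue
  process G: level=1
    G->A: in-degree(A)=2, level(A)>=2
    G->E: in-degree(E)=1, level(E)>=2
    G->F: in-degree(F)=0, level(F)=2, enqueue
  process F: level=2
    F->A: in-degree(A)=1, level(A)>=3
    F->D: in-degree(D)=0, level(D)=3, enqueue
  process D: level=3
    D->E: in-degree(E)=0, level(E)=4, enqueue
  process E: level=4
    E->A: in-degree(A)=0, level(A)=5, enqueue
  process A: level=5
All levels: A:5, B:0, C:0, D:3, E:4, F:2, G:1
level(E) = 4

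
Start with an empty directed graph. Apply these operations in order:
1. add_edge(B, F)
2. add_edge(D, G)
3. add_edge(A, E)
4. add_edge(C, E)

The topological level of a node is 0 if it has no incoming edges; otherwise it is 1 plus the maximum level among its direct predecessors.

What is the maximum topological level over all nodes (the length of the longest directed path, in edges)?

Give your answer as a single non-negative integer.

Answer: 1

Derivation:
Op 1: add_edge(B, F). Edges now: 1
Op 2: add_edge(D, G). Edges now: 2
Op 3: add_edge(A, E). Edges now: 3
Op 4: add_edge(C, E). Edges now: 4
Compute levels (Kahn BFS):
  sources (in-degree 0): A, B, C, D
  process A: level=0
    A->E: in-degree(E)=1, level(E)>=1
  process B: level=0
    B->F: in-degree(F)=0, level(F)=1, enqueue
  process C: level=0
    C->E: in-degree(E)=0, level(E)=1, enqueue
  process D: level=0
    D->G: in-degree(G)=0, level(G)=1, enqueue
  process F: level=1
  process E: level=1
  process G: level=1
All levels: A:0, B:0, C:0, D:0, E:1, F:1, G:1
max level = 1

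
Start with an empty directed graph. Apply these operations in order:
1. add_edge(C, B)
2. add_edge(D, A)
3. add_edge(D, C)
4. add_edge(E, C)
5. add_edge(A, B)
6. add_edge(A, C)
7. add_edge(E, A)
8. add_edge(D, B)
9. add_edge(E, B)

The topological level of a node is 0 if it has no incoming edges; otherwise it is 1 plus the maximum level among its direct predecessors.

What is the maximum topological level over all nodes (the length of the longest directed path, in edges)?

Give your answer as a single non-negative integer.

Op 1: add_edge(C, B). Edges now: 1
Op 2: add_edge(D, A). Edges now: 2
Op 3: add_edge(D, C). Edges now: 3
Op 4: add_edge(E, C). Edges now: 4
Op 5: add_edge(A, B). Edges now: 5
Op 6: add_edge(A, C). Edges now: 6
Op 7: add_edge(E, A). Edges now: 7
Op 8: add_edge(D, B). Edges now: 8
Op 9: add_edge(E, B). Edges now: 9
Compute levels (Kahn BFS):
  sources (in-degree 0): D, E
  process D: level=0
    D->A: in-degree(A)=1, level(A)>=1
    D->B: in-degree(B)=3, level(B)>=1
    D->C: in-degree(C)=2, level(C)>=1
  process E: level=0
    E->A: in-degree(A)=0, level(A)=1, enqueue
    E->B: in-degree(B)=2, level(B)>=1
    E->C: in-degree(C)=1, level(C)>=1
  process A: level=1
    A->B: in-degree(B)=1, level(B)>=2
    A->C: in-degree(C)=0, level(C)=2, enqueue
  process C: level=2
    C->B: in-degree(B)=0, level(B)=3, enqueue
  process B: level=3
All levels: A:1, B:3, C:2, D:0, E:0
max level = 3

Answer: 3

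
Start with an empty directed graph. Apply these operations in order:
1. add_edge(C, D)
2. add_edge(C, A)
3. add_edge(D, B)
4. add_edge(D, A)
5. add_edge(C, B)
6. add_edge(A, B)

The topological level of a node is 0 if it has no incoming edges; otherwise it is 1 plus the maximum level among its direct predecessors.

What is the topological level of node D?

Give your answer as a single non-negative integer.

Answer: 1

Derivation:
Op 1: add_edge(C, D). Edges now: 1
Op 2: add_edge(C, A). Edges now: 2
Op 3: add_edge(D, B). Edges now: 3
Op 4: add_edge(D, A). Edges now: 4
Op 5: add_edge(C, B). Edges now: 5
Op 6: add_edge(A, B). Edges now: 6
Compute levels (Kahn BFS):
  sources (in-degree 0): C
  process C: level=0
    C->A: in-degree(A)=1, level(A)>=1
    C->B: in-degree(B)=2, level(B)>=1
    C->D: in-degree(D)=0, level(D)=1, enqueue
  process D: level=1
    D->A: in-degree(A)=0, level(A)=2, enqueue
    D->B: in-degree(B)=1, level(B)>=2
  process A: level=2
    A->B: in-degree(B)=0, level(B)=3, enqueue
  process B: level=3
All levels: A:2, B:3, C:0, D:1
level(D) = 1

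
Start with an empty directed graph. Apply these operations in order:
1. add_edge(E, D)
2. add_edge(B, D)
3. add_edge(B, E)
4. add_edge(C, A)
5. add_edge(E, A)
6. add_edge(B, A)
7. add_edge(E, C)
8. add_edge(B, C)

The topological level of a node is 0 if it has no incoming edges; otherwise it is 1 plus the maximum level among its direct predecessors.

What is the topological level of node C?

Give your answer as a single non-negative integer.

Answer: 2

Derivation:
Op 1: add_edge(E, D). Edges now: 1
Op 2: add_edge(B, D). Edges now: 2
Op 3: add_edge(B, E). Edges now: 3
Op 4: add_edge(C, A). Edges now: 4
Op 5: add_edge(E, A). Edges now: 5
Op 6: add_edge(B, A). Edges now: 6
Op 7: add_edge(E, C). Edges now: 7
Op 8: add_edge(B, C). Edges now: 8
Compute levels (Kahn BFS):
  sources (in-degree 0): B
  process B: level=0
    B->A: in-degree(A)=2, level(A)>=1
    B->C: in-degree(C)=1, level(C)>=1
    B->D: in-degree(D)=1, level(D)>=1
    B->E: in-degree(E)=0, level(E)=1, enqueue
  process E: level=1
    E->A: in-degree(A)=1, level(A)>=2
    E->C: in-degree(C)=0, level(C)=2, enqueue
    E->D: in-degree(D)=0, level(D)=2, enqueue
  process C: level=2
    C->A: in-degree(A)=0, level(A)=3, enqueue
  process D: level=2
  process A: level=3
All levels: A:3, B:0, C:2, D:2, E:1
level(C) = 2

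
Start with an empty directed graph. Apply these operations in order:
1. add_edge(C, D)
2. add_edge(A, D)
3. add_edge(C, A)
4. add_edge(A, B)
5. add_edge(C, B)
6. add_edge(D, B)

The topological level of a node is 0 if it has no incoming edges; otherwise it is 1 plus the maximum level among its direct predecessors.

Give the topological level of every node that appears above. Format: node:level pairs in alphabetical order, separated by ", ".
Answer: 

Op 1: add_edge(C, D). Edges now: 1
Op 2: add_edge(A, D). Edges now: 2
Op 3: add_edge(C, A). Edges now: 3
Op 4: add_edge(A, B). Edges now: 4
Op 5: add_edge(C, B). Edges now: 5
Op 6: add_edge(D, B). Edges now: 6
Compute levels (Kahn BFS):
  sources (in-degree 0): C
  process C: level=0
    C->A: in-degree(A)=0, level(A)=1, enqueue
    C->B: in-degree(B)=2, level(B)>=1
    C->D: in-degree(D)=1, level(D)>=1
  process A: level=1
    A->B: in-degree(B)=1, level(B)>=2
    A->D: in-degree(D)=0, level(D)=2, enqueue
  process D: level=2
    D->B: in-degree(B)=0, level(B)=3, enqueue
  process B: level=3
All levels: A:1, B:3, C:0, D:2

Answer: A:1, B:3, C:0, D:2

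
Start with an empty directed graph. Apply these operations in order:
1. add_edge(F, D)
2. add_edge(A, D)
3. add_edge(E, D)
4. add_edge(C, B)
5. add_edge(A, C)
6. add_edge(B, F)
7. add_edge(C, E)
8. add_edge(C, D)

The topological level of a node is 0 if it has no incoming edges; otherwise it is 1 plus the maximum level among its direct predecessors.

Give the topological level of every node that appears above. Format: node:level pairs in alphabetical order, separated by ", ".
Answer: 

Answer: A:0, B:2, C:1, D:4, E:2, F:3

Derivation:
Op 1: add_edge(F, D). Edges now: 1
Op 2: add_edge(A, D). Edges now: 2
Op 3: add_edge(E, D). Edges now: 3
Op 4: add_edge(C, B). Edges now: 4
Op 5: add_edge(A, C). Edges now: 5
Op 6: add_edge(B, F). Edges now: 6
Op 7: add_edge(C, E). Edges now: 7
Op 8: add_edge(C, D). Edges now: 8
Compute levels (Kahn BFS):
  sources (in-degree 0): A
  process A: level=0
    A->C: in-degree(C)=0, level(C)=1, enqueue
    A->D: in-degree(D)=3, level(D)>=1
  process C: level=1
    C->B: in-degree(B)=0, level(B)=2, enqueue
    C->D: in-degree(D)=2, level(D)>=2
    C->E: in-degree(E)=0, level(E)=2, enqueue
  process B: level=2
    B->F: in-degree(F)=0, level(F)=3, enqueue
  process E: level=2
    E->D: in-degree(D)=1, level(D)>=3
  process F: level=3
    F->D: in-degree(D)=0, level(D)=4, enqueue
  process D: level=4
All levels: A:0, B:2, C:1, D:4, E:2, F:3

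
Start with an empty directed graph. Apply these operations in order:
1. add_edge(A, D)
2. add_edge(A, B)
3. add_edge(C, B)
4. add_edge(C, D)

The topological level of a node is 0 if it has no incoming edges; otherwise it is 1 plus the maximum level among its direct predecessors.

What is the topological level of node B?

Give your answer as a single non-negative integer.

Answer: 1

Derivation:
Op 1: add_edge(A, D). Edges now: 1
Op 2: add_edge(A, B). Edges now: 2
Op 3: add_edge(C, B). Edges now: 3
Op 4: add_edge(C, D). Edges now: 4
Compute levels (Kahn BFS):
  sources (in-degree 0): A, C
  process A: level=0
    A->B: in-degree(B)=1, level(B)>=1
    A->D: in-degree(D)=1, level(D)>=1
  process C: level=0
    C->B: in-degree(B)=0, level(B)=1, enqueue
    C->D: in-degree(D)=0, level(D)=1, enqueue
  process B: level=1
  process D: level=1
All levels: A:0, B:1, C:0, D:1
level(B) = 1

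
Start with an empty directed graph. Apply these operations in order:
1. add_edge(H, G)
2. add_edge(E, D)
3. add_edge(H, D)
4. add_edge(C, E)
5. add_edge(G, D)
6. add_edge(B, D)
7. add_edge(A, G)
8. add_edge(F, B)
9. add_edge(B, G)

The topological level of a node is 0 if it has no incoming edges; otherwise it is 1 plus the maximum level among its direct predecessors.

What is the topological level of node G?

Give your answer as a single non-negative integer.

Answer: 2

Derivation:
Op 1: add_edge(H, G). Edges now: 1
Op 2: add_edge(E, D). Edges now: 2
Op 3: add_edge(H, D). Edges now: 3
Op 4: add_edge(C, E). Edges now: 4
Op 5: add_edge(G, D). Edges now: 5
Op 6: add_edge(B, D). Edges now: 6
Op 7: add_edge(A, G). Edges now: 7
Op 8: add_edge(F, B). Edges now: 8
Op 9: add_edge(B, G). Edges now: 9
Compute levels (Kahn BFS):
  sources (in-degree 0): A, C, F, H
  process A: level=0
    A->G: in-degree(G)=2, level(G)>=1
  process C: level=0
    C->E: in-degree(E)=0, level(E)=1, enqueue
  process F: level=0
    F->B: in-degree(B)=0, level(B)=1, enqueue
  process H: level=0
    H->D: in-degree(D)=3, level(D)>=1
    H->G: in-degree(G)=1, level(G)>=1
  process E: level=1
    E->D: in-degree(D)=2, level(D)>=2
  process B: level=1
    B->D: in-degree(D)=1, level(D)>=2
    B->G: in-degree(G)=0, level(G)=2, enqueue
  process G: level=2
    G->D: in-degree(D)=0, level(D)=3, enqueue
  process D: level=3
All levels: A:0, B:1, C:0, D:3, E:1, F:0, G:2, H:0
level(G) = 2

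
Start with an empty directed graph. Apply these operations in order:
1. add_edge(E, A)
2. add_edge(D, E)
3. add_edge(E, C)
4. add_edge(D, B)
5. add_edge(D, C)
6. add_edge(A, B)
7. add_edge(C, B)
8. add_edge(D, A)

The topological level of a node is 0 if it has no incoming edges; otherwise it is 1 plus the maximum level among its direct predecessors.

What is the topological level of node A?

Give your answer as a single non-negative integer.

Op 1: add_edge(E, A). Edges now: 1
Op 2: add_edge(D, E). Edges now: 2
Op 3: add_edge(E, C). Edges now: 3
Op 4: add_edge(D, B). Edges now: 4
Op 5: add_edge(D, C). Edges now: 5
Op 6: add_edge(A, B). Edges now: 6
Op 7: add_edge(C, B). Edges now: 7
Op 8: add_edge(D, A). Edges now: 8
Compute levels (Kahn BFS):
  sources (in-degree 0): D
  process D: level=0
    D->A: in-degree(A)=1, level(A)>=1
    D->B: in-degree(B)=2, level(B)>=1
    D->C: in-degree(C)=1, level(C)>=1
    D->E: in-degree(E)=0, level(E)=1, enqueue
  process E: level=1
    E->A: in-degree(A)=0, level(A)=2, enqueue
    E->C: in-degree(C)=0, level(C)=2, enqueue
  process A: level=2
    A->B: in-degree(B)=1, level(B)>=3
  process C: level=2
    C->B: in-degree(B)=0, level(B)=3, enqueue
  process B: level=3
All levels: A:2, B:3, C:2, D:0, E:1
level(A) = 2

Answer: 2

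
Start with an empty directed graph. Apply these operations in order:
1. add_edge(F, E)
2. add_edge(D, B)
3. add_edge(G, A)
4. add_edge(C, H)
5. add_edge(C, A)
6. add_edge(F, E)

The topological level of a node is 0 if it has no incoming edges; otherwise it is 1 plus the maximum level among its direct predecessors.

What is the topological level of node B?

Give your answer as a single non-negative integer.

Answer: 1

Derivation:
Op 1: add_edge(F, E). Edges now: 1
Op 2: add_edge(D, B). Edges now: 2
Op 3: add_edge(G, A). Edges now: 3
Op 4: add_edge(C, H). Edges now: 4
Op 5: add_edge(C, A). Edges now: 5
Op 6: add_edge(F, E) (duplicate, no change). Edges now: 5
Compute levels (Kahn BFS):
  sources (in-degree 0): C, D, F, G
  process C: level=0
    C->A: in-degree(A)=1, level(A)>=1
    C->H: in-degree(H)=0, level(H)=1, enqueue
  process D: level=0
    D->B: in-degree(B)=0, level(B)=1, enqueue
  process F: level=0
    F->E: in-degree(E)=0, level(E)=1, enqueue
  process G: level=0
    G->A: in-degree(A)=0, level(A)=1, enqueue
  process H: level=1
  process B: level=1
  process E: level=1
  process A: level=1
All levels: A:1, B:1, C:0, D:0, E:1, F:0, G:0, H:1
level(B) = 1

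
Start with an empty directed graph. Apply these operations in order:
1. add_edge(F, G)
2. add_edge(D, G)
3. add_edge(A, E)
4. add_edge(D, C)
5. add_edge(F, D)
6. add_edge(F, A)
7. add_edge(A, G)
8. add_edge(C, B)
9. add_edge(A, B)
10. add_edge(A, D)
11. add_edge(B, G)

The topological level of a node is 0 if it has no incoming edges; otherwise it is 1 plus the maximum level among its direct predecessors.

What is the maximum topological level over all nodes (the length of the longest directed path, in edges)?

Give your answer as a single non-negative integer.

Op 1: add_edge(F, G). Edges now: 1
Op 2: add_edge(D, G). Edges now: 2
Op 3: add_edge(A, E). Edges now: 3
Op 4: add_edge(D, C). Edges now: 4
Op 5: add_edge(F, D). Edges now: 5
Op 6: add_edge(F, A). Edges now: 6
Op 7: add_edge(A, G). Edges now: 7
Op 8: add_edge(C, B). Edges now: 8
Op 9: add_edge(A, B). Edges now: 9
Op 10: add_edge(A, D). Edges now: 10
Op 11: add_edge(B, G). Edges now: 11
Compute levels (Kahn BFS):
  sources (in-degree 0): F
  process F: level=0
    F->A: in-degree(A)=0, level(A)=1, enqueue
    F->D: in-degree(D)=1, level(D)>=1
    F->G: in-degree(G)=3, level(G)>=1
  process A: level=1
    A->B: in-degree(B)=1, level(B)>=2
    A->D: in-degree(D)=0, level(D)=2, enqueue
    A->E: in-degree(E)=0, level(E)=2, enqueue
    A->G: in-degree(G)=2, level(G)>=2
  process D: level=2
    D->C: in-degree(C)=0, level(C)=3, enqueue
    D->G: in-degree(G)=1, level(G)>=3
  process E: level=2
  process C: level=3
    C->B: in-degree(B)=0, level(B)=4, enqueue
  process B: level=4
    B->G: in-degree(G)=0, level(G)=5, enqueue
  process G: level=5
All levels: A:1, B:4, C:3, D:2, E:2, F:0, G:5
max level = 5

Answer: 5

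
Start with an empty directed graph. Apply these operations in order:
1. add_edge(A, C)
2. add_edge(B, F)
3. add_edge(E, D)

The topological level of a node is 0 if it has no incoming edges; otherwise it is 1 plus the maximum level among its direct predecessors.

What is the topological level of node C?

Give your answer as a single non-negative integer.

Op 1: add_edge(A, C). Edges now: 1
Op 2: add_edge(B, F). Edges now: 2
Op 3: add_edge(E, D). Edges now: 3
Compute levels (Kahn BFS):
  sources (in-degree 0): A, B, E
  process A: level=0
    A->C: in-degree(C)=0, level(C)=1, enqueue
  process B: level=0
    B->F: in-degree(F)=0, level(F)=1, enqueue
  process E: level=0
    E->D: in-degree(D)=0, level(D)=1, enqueue
  process C: level=1
  process F: level=1
  process D: level=1
All levels: A:0, B:0, C:1, D:1, E:0, F:1
level(C) = 1

Answer: 1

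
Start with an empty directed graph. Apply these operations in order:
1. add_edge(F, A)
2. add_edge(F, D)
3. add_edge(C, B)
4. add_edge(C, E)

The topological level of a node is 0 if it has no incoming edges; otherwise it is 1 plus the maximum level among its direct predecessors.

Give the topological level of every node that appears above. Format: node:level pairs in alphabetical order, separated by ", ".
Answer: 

Op 1: add_edge(F, A). Edges now: 1
Op 2: add_edge(F, D). Edges now: 2
Op 3: add_edge(C, B). Edges now: 3
Op 4: add_edge(C, E). Edges now: 4
Compute levels (Kahn BFS):
  sources (in-degree 0): C, F
  process C: level=0
    C->B: in-degree(B)=0, level(B)=1, enqueue
    C->E: in-degree(E)=0, level(E)=1, enqueue
  process F: level=0
    F->A: in-degree(A)=0, level(A)=1, enqueue
    F->D: in-degree(D)=0, level(D)=1, enqueue
  process B: level=1
  process E: level=1
  process A: level=1
  process D: level=1
All levels: A:1, B:1, C:0, D:1, E:1, F:0

Answer: A:1, B:1, C:0, D:1, E:1, F:0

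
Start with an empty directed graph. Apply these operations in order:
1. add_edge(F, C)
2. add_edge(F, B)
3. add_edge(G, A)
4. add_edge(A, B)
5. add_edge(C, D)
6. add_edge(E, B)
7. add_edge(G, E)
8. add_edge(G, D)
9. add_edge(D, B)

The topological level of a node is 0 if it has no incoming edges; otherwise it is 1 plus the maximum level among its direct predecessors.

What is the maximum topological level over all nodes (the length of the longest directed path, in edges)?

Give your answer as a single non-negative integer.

Op 1: add_edge(F, C). Edges now: 1
Op 2: add_edge(F, B). Edges now: 2
Op 3: add_edge(G, A). Edges now: 3
Op 4: add_edge(A, B). Edges now: 4
Op 5: add_edge(C, D). Edges now: 5
Op 6: add_edge(E, B). Edges now: 6
Op 7: add_edge(G, E). Edges now: 7
Op 8: add_edge(G, D). Edges now: 8
Op 9: add_edge(D, B). Edges now: 9
Compute levels (Kahn BFS):
  sources (in-degree 0): F, G
  process F: level=0
    F->B: in-degree(B)=3, level(B)>=1
    F->C: in-degree(C)=0, level(C)=1, enqueue
  process G: level=0
    G->A: in-degree(A)=0, level(A)=1, enqueue
    G->D: in-degree(D)=1, level(D)>=1
    G->E: in-degree(E)=0, level(E)=1, enqueue
  process C: level=1
    C->D: in-degree(D)=0, level(D)=2, enqueue
  process A: level=1
    A->B: in-degree(B)=2, level(B)>=2
  process E: level=1
    E->B: in-degree(B)=1, level(B)>=2
  process D: level=2
    D->B: in-degree(B)=0, level(B)=3, enqueue
  process B: level=3
All levels: A:1, B:3, C:1, D:2, E:1, F:0, G:0
max level = 3

Answer: 3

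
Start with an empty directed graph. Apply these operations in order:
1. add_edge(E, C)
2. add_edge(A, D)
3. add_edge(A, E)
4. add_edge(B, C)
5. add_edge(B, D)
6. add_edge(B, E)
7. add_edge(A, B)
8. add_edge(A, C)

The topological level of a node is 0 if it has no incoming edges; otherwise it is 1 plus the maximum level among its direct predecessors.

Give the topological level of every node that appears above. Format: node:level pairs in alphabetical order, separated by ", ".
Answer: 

Answer: A:0, B:1, C:3, D:2, E:2

Derivation:
Op 1: add_edge(E, C). Edges now: 1
Op 2: add_edge(A, D). Edges now: 2
Op 3: add_edge(A, E). Edges now: 3
Op 4: add_edge(B, C). Edges now: 4
Op 5: add_edge(B, D). Edges now: 5
Op 6: add_edge(B, E). Edges now: 6
Op 7: add_edge(A, B). Edges now: 7
Op 8: add_edge(A, C). Edges now: 8
Compute levels (Kahn BFS):
  sources (in-degree 0): A
  process A: level=0
    A->B: in-degree(B)=0, level(B)=1, enqueue
    A->C: in-degree(C)=2, level(C)>=1
    A->D: in-degree(D)=1, level(D)>=1
    A->E: in-degree(E)=1, level(E)>=1
  process B: level=1
    B->C: in-degree(C)=1, level(C)>=2
    B->D: in-degree(D)=0, level(D)=2, enqueue
    B->E: in-degree(E)=0, level(E)=2, enqueue
  process D: level=2
  process E: level=2
    E->C: in-degree(C)=0, level(C)=3, enqueue
  process C: level=3
All levels: A:0, B:1, C:3, D:2, E:2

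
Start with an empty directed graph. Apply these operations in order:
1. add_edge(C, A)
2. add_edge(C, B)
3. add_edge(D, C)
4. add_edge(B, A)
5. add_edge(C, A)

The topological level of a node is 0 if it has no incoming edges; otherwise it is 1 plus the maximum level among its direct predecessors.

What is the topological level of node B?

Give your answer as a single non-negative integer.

Op 1: add_edge(C, A). Edges now: 1
Op 2: add_edge(C, B). Edges now: 2
Op 3: add_edge(D, C). Edges now: 3
Op 4: add_edge(B, A). Edges now: 4
Op 5: add_edge(C, A) (duplicate, no change). Edges now: 4
Compute levels (Kahn BFS):
  sources (in-degree 0): D
  process D: level=0
    D->C: in-degree(C)=0, level(C)=1, enqueue
  process C: level=1
    C->A: in-degree(A)=1, level(A)>=2
    C->B: in-degree(B)=0, level(B)=2, enqueue
  process B: level=2
    B->A: in-degree(A)=0, level(A)=3, enqueue
  process A: level=3
All levels: A:3, B:2, C:1, D:0
level(B) = 2

Answer: 2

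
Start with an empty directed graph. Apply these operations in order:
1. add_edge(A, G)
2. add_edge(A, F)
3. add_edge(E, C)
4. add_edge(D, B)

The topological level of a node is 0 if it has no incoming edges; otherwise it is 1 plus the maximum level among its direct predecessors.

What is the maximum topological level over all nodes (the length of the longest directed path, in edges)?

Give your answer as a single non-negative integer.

Op 1: add_edge(A, G). Edges now: 1
Op 2: add_edge(A, F). Edges now: 2
Op 3: add_edge(E, C). Edges now: 3
Op 4: add_edge(D, B). Edges now: 4
Compute levels (Kahn BFS):
  sources (in-degree 0): A, D, E
  process A: level=0
    A->F: in-degree(F)=0, level(F)=1, enqueue
    A->G: in-degree(G)=0, level(G)=1, enqueue
  process D: level=0
    D->B: in-degree(B)=0, level(B)=1, enqueue
  process E: level=0
    E->C: in-degree(C)=0, level(C)=1, enqueue
  process F: level=1
  process G: level=1
  process B: level=1
  process C: level=1
All levels: A:0, B:1, C:1, D:0, E:0, F:1, G:1
max level = 1

Answer: 1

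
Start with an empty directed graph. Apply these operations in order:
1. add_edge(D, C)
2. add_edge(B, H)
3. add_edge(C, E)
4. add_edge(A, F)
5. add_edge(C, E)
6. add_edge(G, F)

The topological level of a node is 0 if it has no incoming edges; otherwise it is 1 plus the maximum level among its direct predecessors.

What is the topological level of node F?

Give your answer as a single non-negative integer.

Answer: 1

Derivation:
Op 1: add_edge(D, C). Edges now: 1
Op 2: add_edge(B, H). Edges now: 2
Op 3: add_edge(C, E). Edges now: 3
Op 4: add_edge(A, F). Edges now: 4
Op 5: add_edge(C, E) (duplicate, no change). Edges now: 4
Op 6: add_edge(G, F). Edges now: 5
Compute levels (Kahn BFS):
  sources (in-degree 0): A, B, D, G
  process A: level=0
    A->F: in-degree(F)=1, level(F)>=1
  process B: level=0
    B->H: in-degree(H)=0, level(H)=1, enqueue
  process D: level=0
    D->C: in-degree(C)=0, level(C)=1, enqueue
  process G: level=0
    G->F: in-degree(F)=0, level(F)=1, enqueue
  process H: level=1
  process C: level=1
    C->E: in-degree(E)=0, level(E)=2, enqueue
  process F: level=1
  process E: level=2
All levels: A:0, B:0, C:1, D:0, E:2, F:1, G:0, H:1
level(F) = 1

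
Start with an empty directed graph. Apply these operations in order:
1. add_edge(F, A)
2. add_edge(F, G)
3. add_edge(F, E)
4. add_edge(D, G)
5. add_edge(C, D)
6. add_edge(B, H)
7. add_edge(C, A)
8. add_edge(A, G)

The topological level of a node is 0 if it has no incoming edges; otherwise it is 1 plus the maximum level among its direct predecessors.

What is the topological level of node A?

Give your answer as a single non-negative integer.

Answer: 1

Derivation:
Op 1: add_edge(F, A). Edges now: 1
Op 2: add_edge(F, G). Edges now: 2
Op 3: add_edge(F, E). Edges now: 3
Op 4: add_edge(D, G). Edges now: 4
Op 5: add_edge(C, D). Edges now: 5
Op 6: add_edge(B, H). Edges now: 6
Op 7: add_edge(C, A). Edges now: 7
Op 8: add_edge(A, G). Edges now: 8
Compute levels (Kahn BFS):
  sources (in-degree 0): B, C, F
  process B: level=0
    B->H: in-degree(H)=0, level(H)=1, enqueue
  process C: level=0
    C->A: in-degree(A)=1, level(A)>=1
    C->D: in-degree(D)=0, level(D)=1, enqueue
  process F: level=0
    F->A: in-degree(A)=0, level(A)=1, enqueue
    F->E: in-degree(E)=0, level(E)=1, enqueue
    F->G: in-degree(G)=2, level(G)>=1
  process H: level=1
  process D: level=1
    D->G: in-degree(G)=1, level(G)>=2
  process A: level=1
    A->G: in-degree(G)=0, level(G)=2, enqueue
  process E: level=1
  process G: level=2
All levels: A:1, B:0, C:0, D:1, E:1, F:0, G:2, H:1
level(A) = 1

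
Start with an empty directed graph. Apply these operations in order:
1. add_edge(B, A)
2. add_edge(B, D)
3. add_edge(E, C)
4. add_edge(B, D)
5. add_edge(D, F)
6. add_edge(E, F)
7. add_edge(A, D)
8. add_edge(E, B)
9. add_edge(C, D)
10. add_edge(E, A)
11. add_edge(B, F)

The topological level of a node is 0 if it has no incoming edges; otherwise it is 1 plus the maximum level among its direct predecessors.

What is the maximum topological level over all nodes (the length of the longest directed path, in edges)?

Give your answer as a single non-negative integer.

Op 1: add_edge(B, A). Edges now: 1
Op 2: add_edge(B, D). Edges now: 2
Op 3: add_edge(E, C). Edges now: 3
Op 4: add_edge(B, D) (duplicate, no change). Edges now: 3
Op 5: add_edge(D, F). Edges now: 4
Op 6: add_edge(E, F). Edges now: 5
Op 7: add_edge(A, D). Edges now: 6
Op 8: add_edge(E, B). Edges now: 7
Op 9: add_edge(C, D). Edges now: 8
Op 10: add_edge(E, A). Edges now: 9
Op 11: add_edge(B, F). Edges now: 10
Compute levels (Kahn BFS):
  sources (in-degree 0): E
  process E: level=0
    E->A: in-degree(A)=1, level(A)>=1
    E->B: in-degree(B)=0, level(B)=1, enqueue
    E->C: in-degree(C)=0, level(C)=1, enqueue
    E->F: in-degree(F)=2, level(F)>=1
  process B: level=1
    B->A: in-degree(A)=0, level(A)=2, enqueue
    B->D: in-degree(D)=2, level(D)>=2
    B->F: in-degree(F)=1, level(F)>=2
  process C: level=1
    C->D: in-degree(D)=1, level(D)>=2
  process A: level=2
    A->D: in-degree(D)=0, level(D)=3, enqueue
  process D: level=3
    D->F: in-degree(F)=0, level(F)=4, enqueue
  process F: level=4
All levels: A:2, B:1, C:1, D:3, E:0, F:4
max level = 4

Answer: 4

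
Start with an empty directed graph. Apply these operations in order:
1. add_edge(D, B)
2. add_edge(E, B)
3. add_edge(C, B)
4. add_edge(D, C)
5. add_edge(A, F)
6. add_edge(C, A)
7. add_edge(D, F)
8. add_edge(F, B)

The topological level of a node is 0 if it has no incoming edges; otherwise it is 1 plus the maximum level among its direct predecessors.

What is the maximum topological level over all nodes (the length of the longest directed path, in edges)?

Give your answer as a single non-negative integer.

Answer: 4

Derivation:
Op 1: add_edge(D, B). Edges now: 1
Op 2: add_edge(E, B). Edges now: 2
Op 3: add_edge(C, B). Edges now: 3
Op 4: add_edge(D, C). Edges now: 4
Op 5: add_edge(A, F). Edges now: 5
Op 6: add_edge(C, A). Edges now: 6
Op 7: add_edge(D, F). Edges now: 7
Op 8: add_edge(F, B). Edges now: 8
Compute levels (Kahn BFS):
  sources (in-degree 0): D, E
  process D: level=0
    D->B: in-degree(B)=3, level(B)>=1
    D->C: in-degree(C)=0, level(C)=1, enqueue
    D->F: in-degree(F)=1, level(F)>=1
  process E: level=0
    E->B: in-degree(B)=2, level(B)>=1
  process C: level=1
    C->A: in-degree(A)=0, level(A)=2, enqueue
    C->B: in-degree(B)=1, level(B)>=2
  process A: level=2
    A->F: in-degree(F)=0, level(F)=3, enqueue
  process F: level=3
    F->B: in-degree(B)=0, level(B)=4, enqueue
  process B: level=4
All levels: A:2, B:4, C:1, D:0, E:0, F:3
max level = 4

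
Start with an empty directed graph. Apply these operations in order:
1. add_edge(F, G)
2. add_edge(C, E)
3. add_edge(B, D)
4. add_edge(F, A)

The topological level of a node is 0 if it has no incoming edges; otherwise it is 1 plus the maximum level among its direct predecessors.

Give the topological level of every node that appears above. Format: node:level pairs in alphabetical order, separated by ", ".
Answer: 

Op 1: add_edge(F, G). Edges now: 1
Op 2: add_edge(C, E). Edges now: 2
Op 3: add_edge(B, D). Edges now: 3
Op 4: add_edge(F, A). Edges now: 4
Compute levels (Kahn BFS):
  sources (in-degree 0): B, C, F
  process B: level=0
    B->D: in-degree(D)=0, level(D)=1, enqueue
  process C: level=0
    C->E: in-degree(E)=0, level(E)=1, enqueue
  process F: level=0
    F->A: in-degree(A)=0, level(A)=1, enqueue
    F->G: in-degree(G)=0, level(G)=1, enqueue
  process D: level=1
  process E: level=1
  process A: level=1
  process G: level=1
All levels: A:1, B:0, C:0, D:1, E:1, F:0, G:1

Answer: A:1, B:0, C:0, D:1, E:1, F:0, G:1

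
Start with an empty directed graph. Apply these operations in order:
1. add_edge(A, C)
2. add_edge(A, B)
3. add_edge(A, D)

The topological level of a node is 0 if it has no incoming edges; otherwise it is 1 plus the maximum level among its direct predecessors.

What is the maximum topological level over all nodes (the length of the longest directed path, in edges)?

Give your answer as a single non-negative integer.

Op 1: add_edge(A, C). Edges now: 1
Op 2: add_edge(A, B). Edges now: 2
Op 3: add_edge(A, D). Edges now: 3
Compute levels (Kahn BFS):
  sources (in-degree 0): A
  process A: level=0
    A->B: in-degree(B)=0, level(B)=1, enqueue
    A->C: in-degree(C)=0, level(C)=1, enqueue
    A->D: in-degree(D)=0, level(D)=1, enqueue
  process B: level=1
  process C: level=1
  process D: level=1
All levels: A:0, B:1, C:1, D:1
max level = 1

Answer: 1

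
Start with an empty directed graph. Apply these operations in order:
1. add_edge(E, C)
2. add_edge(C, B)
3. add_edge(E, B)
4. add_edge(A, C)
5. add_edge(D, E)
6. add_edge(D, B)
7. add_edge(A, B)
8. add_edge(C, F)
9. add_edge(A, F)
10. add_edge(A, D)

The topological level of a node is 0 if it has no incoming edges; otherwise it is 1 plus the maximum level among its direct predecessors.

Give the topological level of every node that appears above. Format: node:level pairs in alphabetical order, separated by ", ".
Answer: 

Answer: A:0, B:4, C:3, D:1, E:2, F:4

Derivation:
Op 1: add_edge(E, C). Edges now: 1
Op 2: add_edge(C, B). Edges now: 2
Op 3: add_edge(E, B). Edges now: 3
Op 4: add_edge(A, C). Edges now: 4
Op 5: add_edge(D, E). Edges now: 5
Op 6: add_edge(D, B). Edges now: 6
Op 7: add_edge(A, B). Edges now: 7
Op 8: add_edge(C, F). Edges now: 8
Op 9: add_edge(A, F). Edges now: 9
Op 10: add_edge(A, D). Edges now: 10
Compute levels (Kahn BFS):
  sources (in-degree 0): A
  process A: level=0
    A->B: in-degree(B)=3, level(B)>=1
    A->C: in-degree(C)=1, level(C)>=1
    A->D: in-degree(D)=0, level(D)=1, enqueue
    A->F: in-degree(F)=1, level(F)>=1
  process D: level=1
    D->B: in-degree(B)=2, level(B)>=2
    D->E: in-degree(E)=0, level(E)=2, enqueue
  process E: level=2
    E->B: in-degree(B)=1, level(B)>=3
    E->C: in-degree(C)=0, level(C)=3, enqueue
  process C: level=3
    C->B: in-degree(B)=0, level(B)=4, enqueue
    C->F: in-degree(F)=0, level(F)=4, enqueue
  process B: level=4
  process F: level=4
All levels: A:0, B:4, C:3, D:1, E:2, F:4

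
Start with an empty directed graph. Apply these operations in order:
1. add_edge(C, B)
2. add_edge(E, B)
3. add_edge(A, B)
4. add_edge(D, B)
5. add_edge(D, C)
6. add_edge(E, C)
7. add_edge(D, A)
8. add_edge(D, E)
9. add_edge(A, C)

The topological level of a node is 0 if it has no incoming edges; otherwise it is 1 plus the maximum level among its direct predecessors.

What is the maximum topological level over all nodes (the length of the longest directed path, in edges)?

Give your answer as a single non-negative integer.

Op 1: add_edge(C, B). Edges now: 1
Op 2: add_edge(E, B). Edges now: 2
Op 3: add_edge(A, B). Edges now: 3
Op 4: add_edge(D, B). Edges now: 4
Op 5: add_edge(D, C). Edges now: 5
Op 6: add_edge(E, C). Edges now: 6
Op 7: add_edge(D, A). Edges now: 7
Op 8: add_edge(D, E). Edges now: 8
Op 9: add_edge(A, C). Edges now: 9
Compute levels (Kahn BFS):
  sources (in-degree 0): D
  process D: level=0
    D->A: in-degree(A)=0, level(A)=1, enqueue
    D->B: in-degree(B)=3, level(B)>=1
    D->C: in-degree(C)=2, level(C)>=1
    D->E: in-degree(E)=0, level(E)=1, enqueue
  process A: level=1
    A->B: in-degree(B)=2, level(B)>=2
    A->C: in-degree(C)=1, level(C)>=2
  process E: level=1
    E->B: in-degree(B)=1, level(B)>=2
    E->C: in-degree(C)=0, level(C)=2, enqueue
  process C: level=2
    C->B: in-degree(B)=0, level(B)=3, enqueue
  process B: level=3
All levels: A:1, B:3, C:2, D:0, E:1
max level = 3

Answer: 3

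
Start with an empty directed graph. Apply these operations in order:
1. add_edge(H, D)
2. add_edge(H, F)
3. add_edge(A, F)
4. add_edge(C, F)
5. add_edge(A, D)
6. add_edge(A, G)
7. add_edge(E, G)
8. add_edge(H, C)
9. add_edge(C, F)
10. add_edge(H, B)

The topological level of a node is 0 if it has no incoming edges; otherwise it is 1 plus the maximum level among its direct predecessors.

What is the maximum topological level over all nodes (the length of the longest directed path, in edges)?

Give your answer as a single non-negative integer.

Op 1: add_edge(H, D). Edges now: 1
Op 2: add_edge(H, F). Edges now: 2
Op 3: add_edge(A, F). Edges now: 3
Op 4: add_edge(C, F). Edges now: 4
Op 5: add_edge(A, D). Edges now: 5
Op 6: add_edge(A, G). Edges now: 6
Op 7: add_edge(E, G). Edges now: 7
Op 8: add_edge(H, C). Edges now: 8
Op 9: add_edge(C, F) (duplicate, no change). Edges now: 8
Op 10: add_edge(H, B). Edges now: 9
Compute levels (Kahn BFS):
  sources (in-degree 0): A, E, H
  process A: level=0
    A->D: in-degree(D)=1, level(D)>=1
    A->F: in-degree(F)=2, level(F)>=1
    A->G: in-degree(G)=1, level(G)>=1
  process E: level=0
    E->G: in-degree(G)=0, level(G)=1, enqueue
  process H: level=0
    H->B: in-degree(B)=0, level(B)=1, enqueue
    H->C: in-degree(C)=0, level(C)=1, enqueue
    H->D: in-degree(D)=0, level(D)=1, enqueue
    H->F: in-degree(F)=1, level(F)>=1
  process G: level=1
  process B: level=1
  process C: level=1
    C->F: in-degree(F)=0, level(F)=2, enqueue
  process D: level=1
  process F: level=2
All levels: A:0, B:1, C:1, D:1, E:0, F:2, G:1, H:0
max level = 2

Answer: 2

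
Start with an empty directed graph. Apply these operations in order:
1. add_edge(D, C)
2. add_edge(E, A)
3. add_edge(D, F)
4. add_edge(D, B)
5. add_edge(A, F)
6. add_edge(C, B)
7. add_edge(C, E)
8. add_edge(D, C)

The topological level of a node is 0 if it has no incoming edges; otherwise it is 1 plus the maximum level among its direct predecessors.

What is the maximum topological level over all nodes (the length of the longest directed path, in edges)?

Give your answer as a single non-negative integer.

Answer: 4

Derivation:
Op 1: add_edge(D, C). Edges now: 1
Op 2: add_edge(E, A). Edges now: 2
Op 3: add_edge(D, F). Edges now: 3
Op 4: add_edge(D, B). Edges now: 4
Op 5: add_edge(A, F). Edges now: 5
Op 6: add_edge(C, B). Edges now: 6
Op 7: add_edge(C, E). Edges now: 7
Op 8: add_edge(D, C) (duplicate, no change). Edges now: 7
Compute levels (Kahn BFS):
  sources (in-degree 0): D
  process D: level=0
    D->B: in-degree(B)=1, level(B)>=1
    D->C: in-degree(C)=0, level(C)=1, enqueue
    D->F: in-degree(F)=1, level(F)>=1
  process C: level=1
    C->B: in-degree(B)=0, level(B)=2, enqueue
    C->E: in-degree(E)=0, level(E)=2, enqueue
  process B: level=2
  process E: level=2
    E->A: in-degree(A)=0, level(A)=3, enqueue
  process A: level=3
    A->F: in-degree(F)=0, level(F)=4, enqueue
  process F: level=4
All levels: A:3, B:2, C:1, D:0, E:2, F:4
max level = 4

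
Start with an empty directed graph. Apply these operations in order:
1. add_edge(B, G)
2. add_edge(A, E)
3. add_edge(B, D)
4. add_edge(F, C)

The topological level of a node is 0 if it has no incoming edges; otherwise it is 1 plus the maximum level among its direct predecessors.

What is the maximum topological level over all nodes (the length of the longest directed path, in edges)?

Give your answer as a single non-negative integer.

Answer: 1

Derivation:
Op 1: add_edge(B, G). Edges now: 1
Op 2: add_edge(A, E). Edges now: 2
Op 3: add_edge(B, D). Edges now: 3
Op 4: add_edge(F, C). Edges now: 4
Compute levels (Kahn BFS):
  sources (in-degree 0): A, B, F
  process A: level=0
    A->E: in-degree(E)=0, level(E)=1, enqueue
  process B: level=0
    B->D: in-degree(D)=0, level(D)=1, enqueue
    B->G: in-degree(G)=0, level(G)=1, enqueue
  process F: level=0
    F->C: in-degree(C)=0, level(C)=1, enqueue
  process E: level=1
  process D: level=1
  process G: level=1
  process C: level=1
All levels: A:0, B:0, C:1, D:1, E:1, F:0, G:1
max level = 1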